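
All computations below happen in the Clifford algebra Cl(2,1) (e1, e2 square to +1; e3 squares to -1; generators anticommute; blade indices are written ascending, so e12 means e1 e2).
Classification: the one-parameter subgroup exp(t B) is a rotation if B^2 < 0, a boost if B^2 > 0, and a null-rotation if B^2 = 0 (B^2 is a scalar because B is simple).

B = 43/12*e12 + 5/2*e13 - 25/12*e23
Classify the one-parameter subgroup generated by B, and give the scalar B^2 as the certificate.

B^2 term by term: the squares give (43/12)^2*(e12)^2 + (5/2)^2*(e13)^2 + (-25/12)^2*(e23)^2 = 1849/144*(-1) + 25/4*(+1) + 625/144*(+1) = -9/4 (each basis 2-blade squares to minus the product of its generators' squares); cross terms between blades sharing an index anticommute and cancel. So B^2 = -9/4.
Answer: rotation, certificate B^2 = -9/4. The invariant at work: B^2 = -9/4 is unchanged by conjugation, hence its sign classifies the subgroup whatever basis B is written in.


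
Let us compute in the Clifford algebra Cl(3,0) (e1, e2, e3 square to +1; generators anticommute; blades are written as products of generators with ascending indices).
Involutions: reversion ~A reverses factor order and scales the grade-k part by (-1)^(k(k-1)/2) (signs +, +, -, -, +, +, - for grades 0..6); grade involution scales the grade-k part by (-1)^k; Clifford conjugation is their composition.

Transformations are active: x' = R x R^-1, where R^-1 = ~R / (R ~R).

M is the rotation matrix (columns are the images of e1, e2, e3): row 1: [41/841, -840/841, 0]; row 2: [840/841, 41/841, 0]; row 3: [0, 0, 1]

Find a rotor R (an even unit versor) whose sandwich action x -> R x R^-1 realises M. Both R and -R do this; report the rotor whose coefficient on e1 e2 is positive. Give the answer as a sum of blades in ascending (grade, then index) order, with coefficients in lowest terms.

Method: write R = a + b12*e1 e2 + b13*e1 e3 + b23*e2 e3 with a^2 + b12^2 + b13^2 + b23^2 = 1 (so R^-1 = ~R). Expanding the columns R e_j ~R gives tr M = 4a^2 - 1 and, from the antisymmetric part, M21 - M12 = -4a*b12, M13 - M31 = 4a*b13, M32 - M23 = -4a*b23.
Here tr M = 923/841, so a^2 = (1 + tr M)/4 = 441/841 and a = ±21/29. Taking a = 21/29: M21 - M12 = 1680/841, M13 - M31 = 0, M32 - M23 = 0, giving b12 = -20/29, b13 = 0, b23 = 0, i.e. R = 21/29 - 20/29*e1 e2.
Its e1 e2 coefficient is negative, so report the other preimage -R.
Answer: -21/29 + 20/29*e1 e2. Note: both R and -R realise this M (trace 923/841); the covering map identifies them, and the e1 e2-coefficient sign is the tie-breaker.


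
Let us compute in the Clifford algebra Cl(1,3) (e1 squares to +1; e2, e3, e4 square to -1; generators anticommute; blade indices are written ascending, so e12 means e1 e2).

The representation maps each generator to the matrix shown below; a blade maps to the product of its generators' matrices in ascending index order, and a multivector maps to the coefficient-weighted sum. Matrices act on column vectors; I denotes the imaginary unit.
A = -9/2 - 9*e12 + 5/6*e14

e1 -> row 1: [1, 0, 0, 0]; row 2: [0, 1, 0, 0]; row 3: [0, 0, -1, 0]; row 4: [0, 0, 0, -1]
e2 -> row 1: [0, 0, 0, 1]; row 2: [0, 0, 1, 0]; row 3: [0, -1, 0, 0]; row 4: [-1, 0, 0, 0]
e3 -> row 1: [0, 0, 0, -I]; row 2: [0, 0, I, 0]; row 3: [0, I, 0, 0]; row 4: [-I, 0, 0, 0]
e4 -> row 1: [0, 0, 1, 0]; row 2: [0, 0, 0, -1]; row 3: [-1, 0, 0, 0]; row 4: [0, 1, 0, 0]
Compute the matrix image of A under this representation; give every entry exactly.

Bivector images (products of the table entries): rho(e12) = rho(e1)rho(e2) = row 1: [0, 0, 0, 1]; row 2: [0, 0, 1, 0]; row 3: [0, 1, 0, 0]; row 4: [1, 0, 0, 0]; rho(e14) = rho(e1)rho(e4) = row 1: [0, 0, 1, 0]; row 2: [0, 0, 0, -1]; row 3: [1, 0, 0, 0]; row 4: [0, -1, 0, 0].
M = (-9/2)*1 + (-9)*rho(e12) + (5/6)*rho(e14), summed entrywise (1 is the identity matrix):
Answer: row 1: [-9/2, 0, 5/6, -9]; row 2: [0, -9/2, -9, -5/6]; row 3: [5/6, -9, -9/2, 0]; row 4: [-9, -5/6, 0, -9/2]


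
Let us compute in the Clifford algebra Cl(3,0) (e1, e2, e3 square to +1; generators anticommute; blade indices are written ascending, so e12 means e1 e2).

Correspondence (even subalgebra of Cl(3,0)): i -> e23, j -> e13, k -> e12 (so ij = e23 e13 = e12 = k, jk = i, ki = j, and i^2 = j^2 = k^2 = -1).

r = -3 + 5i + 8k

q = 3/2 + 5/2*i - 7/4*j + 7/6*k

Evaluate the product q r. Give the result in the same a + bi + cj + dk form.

In blades: q = 3/2 + 7/6*e12 - 7/4*e13 + 5/2*e23, r = -3 + 8*e12 + 5*e23.
Distribute q over r term by term (generator squares from the signature, products reordered to ascending indices): (3/2)*r = -9/2 + 12*e12 + 15/2*e23; (7/6*e12)*r = -28/3 - 7/2*e12 + 35/6*e13; (-7/4*e13)*r = 35/4*e12 + 21/4*e13 - 14*e23; (5/2*e23)*r = -25/2 - 20*e13 - 15/2*e23.
Sum: -79/3 + 69/4*e12 - 107/12*e13 - 14*e23; translating back through the correspondence:
Answer: -79/3 - 14i - 107/12*j + 69/4*k


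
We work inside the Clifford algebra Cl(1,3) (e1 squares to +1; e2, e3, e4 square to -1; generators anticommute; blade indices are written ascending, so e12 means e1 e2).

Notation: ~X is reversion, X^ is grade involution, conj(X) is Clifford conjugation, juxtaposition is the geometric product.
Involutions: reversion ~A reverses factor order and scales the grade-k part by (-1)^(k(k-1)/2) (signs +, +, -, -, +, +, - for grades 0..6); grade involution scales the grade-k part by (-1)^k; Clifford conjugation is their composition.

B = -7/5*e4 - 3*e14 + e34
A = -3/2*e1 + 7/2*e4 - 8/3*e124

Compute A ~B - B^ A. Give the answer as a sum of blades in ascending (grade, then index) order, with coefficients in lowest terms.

first term: 49/10 + 21/2*e1 + 8*e2 - 7/2*e3 - 9/2*e4 - 56/15*e12 + 21/10*e14 + 8/3*e123 + 3/2*e134
second term: -49/10 + 21/2*e1 - 8*e2 - 7/2*e3 - 9/2*e4 + 56/15*e12 + 21/10*e14 + 8/3*e123 - 3/2*e134
Answer: 49/5 + 16*e2 - 112/15*e12 + 3*e134


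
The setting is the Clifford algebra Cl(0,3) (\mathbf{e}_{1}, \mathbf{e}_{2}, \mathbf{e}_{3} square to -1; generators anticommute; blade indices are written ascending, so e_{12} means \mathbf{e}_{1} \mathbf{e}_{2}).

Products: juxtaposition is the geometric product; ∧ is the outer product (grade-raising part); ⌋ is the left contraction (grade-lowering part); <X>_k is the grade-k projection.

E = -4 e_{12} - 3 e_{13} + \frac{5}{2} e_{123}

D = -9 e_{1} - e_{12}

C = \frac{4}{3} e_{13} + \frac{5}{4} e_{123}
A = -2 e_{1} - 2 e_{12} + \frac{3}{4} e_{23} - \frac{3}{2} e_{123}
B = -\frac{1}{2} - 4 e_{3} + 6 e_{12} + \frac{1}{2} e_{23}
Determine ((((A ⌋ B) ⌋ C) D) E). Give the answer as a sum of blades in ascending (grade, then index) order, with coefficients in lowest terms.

step 1: \frac{93}{8} + 12 e_{2}
step 2: \frac{61}{2} e_{13} + \frac{465}{32} e_{123}
step 3: -\frac{8319}{32} e_{3} + \frac{5161}{32} e_{23}
step 4: \frac{24109}{64} e_{1} + \frac{72561}{64} e_{12} - \frac{5161}{8} e_{13} + \frac{8319}{8} e_{123}
Answer: \frac{24109}{64} e_{1} + \frac{72561}{64} e_{12} - \frac{5161}{8} e_{13} + \frac{8319}{8} e_{123}


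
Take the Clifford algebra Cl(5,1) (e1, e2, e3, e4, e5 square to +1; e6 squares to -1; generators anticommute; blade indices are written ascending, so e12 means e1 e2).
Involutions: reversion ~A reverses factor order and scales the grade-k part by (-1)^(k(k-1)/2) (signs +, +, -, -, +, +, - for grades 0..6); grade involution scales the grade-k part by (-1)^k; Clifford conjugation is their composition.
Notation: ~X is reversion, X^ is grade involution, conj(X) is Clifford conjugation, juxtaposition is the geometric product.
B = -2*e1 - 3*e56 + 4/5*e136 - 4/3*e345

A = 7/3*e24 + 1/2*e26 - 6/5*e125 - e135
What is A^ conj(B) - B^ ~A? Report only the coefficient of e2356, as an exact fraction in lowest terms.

first term: -4/3*e14 + 39/10*e25 + 2*e35 - 4/5*e56 + 2/5*e123 + 14/3*e124 + 23/5*e126 + 3*e136 + 28/9*e235 - 8/5*e1234 - 24/25*e2356 + 7*e2456 - 28/15*e12346 + 2/3*e23456
second term: -4/3*e14 + 9/10*e25 + 2*e35 - 4/5*e56 - 2/5*e123 - 14/3*e124 + 13/5*e126 + 3*e136 - 28/9*e235 + 8/5*e1234 + 24/25*e2356 + 7*e2456 - 28/15*e12346 + 2/3*e23456
Answer: -48/25


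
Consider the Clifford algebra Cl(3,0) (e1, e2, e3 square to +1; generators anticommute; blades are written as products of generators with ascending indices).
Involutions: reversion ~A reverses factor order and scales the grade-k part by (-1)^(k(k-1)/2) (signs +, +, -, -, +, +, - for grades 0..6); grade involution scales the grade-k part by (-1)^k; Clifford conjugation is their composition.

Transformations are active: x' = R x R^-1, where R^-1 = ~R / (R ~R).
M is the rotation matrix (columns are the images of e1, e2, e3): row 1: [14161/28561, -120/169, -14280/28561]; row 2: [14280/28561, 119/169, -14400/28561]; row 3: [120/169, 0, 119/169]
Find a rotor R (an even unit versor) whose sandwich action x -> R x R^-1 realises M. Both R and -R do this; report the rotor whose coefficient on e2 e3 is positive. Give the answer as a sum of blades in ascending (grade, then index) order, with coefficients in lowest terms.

Method: write R = a + b12*e1 e2 + b13*e1 e3 + b23*e2 e3 with a^2 + b12^2 + b13^2 + b23^2 = 1 (so R^-1 = ~R). Expanding the columns R e_j ~R gives tr M = 4a^2 - 1 and, from the antisymmetric part, M21 - M12 = -4a*b12, M13 - M31 = 4a*b13, M32 - M23 = -4a*b23.
Here tr M = 54383/28561, so a^2 = (1 + tr M)/4 = 20736/28561 and a = ±144/169. Taking a = 144/169: M21 - M12 = 34560/28561, M13 - M31 = -34560/28561, M32 - M23 = 14400/28561, giving b12 = -60/169, b13 = -60/169, b23 = -25/169, i.e. R = 144/169 - 60/169*e1 e2 - 60/169*e1 e3 - 25/169*e2 e3.
Its e2 e3 coefficient is negative, so report the other preimage -R.
Answer: -144/169 + 60/169*e1 e2 + 60/169*e1 e3 + 25/169*e2 e3. Recall the cover is two-to-one: with M of trace 54383/28561, both preimages act alike, and the stated e2 e3 sign chooses the sheet.


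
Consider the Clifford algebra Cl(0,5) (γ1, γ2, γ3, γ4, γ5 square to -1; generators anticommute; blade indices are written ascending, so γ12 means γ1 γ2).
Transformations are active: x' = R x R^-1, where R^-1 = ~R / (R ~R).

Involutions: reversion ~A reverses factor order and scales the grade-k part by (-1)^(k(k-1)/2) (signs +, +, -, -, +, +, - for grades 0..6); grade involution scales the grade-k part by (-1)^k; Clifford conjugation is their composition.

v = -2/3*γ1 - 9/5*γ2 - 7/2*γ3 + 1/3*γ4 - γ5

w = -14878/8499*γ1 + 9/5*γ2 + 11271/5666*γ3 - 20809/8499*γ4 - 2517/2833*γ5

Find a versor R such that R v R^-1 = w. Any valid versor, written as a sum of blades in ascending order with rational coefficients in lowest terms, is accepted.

The midline construction: v and w both square to -15341/900, so reflecting in their sum -6848/2833*γ1 - 4280/2833*γ3 - 5992/2833*γ4 - 5350/2833*γ5 exchanges them.
Answer: -6848/2833*γ1 - 4280/2833*γ3 - 5992/2833*γ4 - 5350/2833*γ5


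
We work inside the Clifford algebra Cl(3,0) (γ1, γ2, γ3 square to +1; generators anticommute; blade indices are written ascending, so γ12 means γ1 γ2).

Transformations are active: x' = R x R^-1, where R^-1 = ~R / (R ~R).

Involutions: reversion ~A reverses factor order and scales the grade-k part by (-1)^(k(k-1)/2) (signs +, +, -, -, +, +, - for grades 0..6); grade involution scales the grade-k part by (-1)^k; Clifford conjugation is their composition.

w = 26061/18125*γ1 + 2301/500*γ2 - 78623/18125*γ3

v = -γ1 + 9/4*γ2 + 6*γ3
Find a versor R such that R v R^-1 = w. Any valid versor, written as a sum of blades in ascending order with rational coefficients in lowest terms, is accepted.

R = v + w = 7936/18125*γ1 + 1713/250*γ2 + 30127/18125*γ3 works: the equal norms (673/16) guarantee its sandwich swaps v into w.
Answer: 7936/18125*γ1 + 1713/250*γ2 + 30127/18125*γ3


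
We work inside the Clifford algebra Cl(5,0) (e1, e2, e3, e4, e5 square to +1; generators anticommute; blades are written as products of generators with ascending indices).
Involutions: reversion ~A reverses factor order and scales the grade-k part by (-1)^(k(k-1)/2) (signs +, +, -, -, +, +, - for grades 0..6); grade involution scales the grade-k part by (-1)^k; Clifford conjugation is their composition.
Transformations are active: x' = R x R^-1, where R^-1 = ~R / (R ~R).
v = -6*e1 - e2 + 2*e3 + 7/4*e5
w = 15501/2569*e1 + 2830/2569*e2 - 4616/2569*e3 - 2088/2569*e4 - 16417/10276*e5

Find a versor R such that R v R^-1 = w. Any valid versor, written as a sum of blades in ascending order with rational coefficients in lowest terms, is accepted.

Construction: equal norms (both 705/16) license R = v + w = 87/2569*e1 + 261/2569*e2 + 522/2569*e3 - 2088/2569*e4 + 783/5138*e5 — nothing changes along that direction, while (v - w)/2 changes sign, so v maps onto w.
Answer: 87/2569*e1 + 261/2569*e2 + 522/2569*e3 - 2088/2569*e4 + 783/5138*e5


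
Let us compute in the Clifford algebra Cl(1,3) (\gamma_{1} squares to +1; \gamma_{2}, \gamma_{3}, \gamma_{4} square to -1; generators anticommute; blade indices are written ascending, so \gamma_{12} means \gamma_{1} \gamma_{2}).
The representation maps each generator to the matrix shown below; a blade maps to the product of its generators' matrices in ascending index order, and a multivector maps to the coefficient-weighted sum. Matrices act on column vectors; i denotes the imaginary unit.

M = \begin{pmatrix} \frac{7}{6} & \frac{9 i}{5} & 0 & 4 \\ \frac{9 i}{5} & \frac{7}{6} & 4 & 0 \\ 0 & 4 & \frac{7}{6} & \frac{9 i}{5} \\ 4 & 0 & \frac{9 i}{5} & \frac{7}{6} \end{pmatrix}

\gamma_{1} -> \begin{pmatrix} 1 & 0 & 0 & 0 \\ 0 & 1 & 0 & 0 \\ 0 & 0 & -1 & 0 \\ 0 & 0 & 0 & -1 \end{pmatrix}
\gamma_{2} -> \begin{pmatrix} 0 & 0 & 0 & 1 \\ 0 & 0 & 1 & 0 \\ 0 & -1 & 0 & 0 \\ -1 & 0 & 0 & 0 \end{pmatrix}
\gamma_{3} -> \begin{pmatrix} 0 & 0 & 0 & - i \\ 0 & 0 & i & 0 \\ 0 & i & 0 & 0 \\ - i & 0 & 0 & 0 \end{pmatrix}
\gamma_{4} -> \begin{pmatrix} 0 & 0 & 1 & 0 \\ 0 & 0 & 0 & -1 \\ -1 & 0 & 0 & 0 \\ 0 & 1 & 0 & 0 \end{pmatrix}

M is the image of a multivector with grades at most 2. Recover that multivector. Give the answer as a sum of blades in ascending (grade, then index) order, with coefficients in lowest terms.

Method: the blade images are trace-orthogonal — tr(rho(e_A) rho(e_B)^-1) = 4 if A = B and 0 otherwise — and rho(e_A)^-1 = (e_A)^2 * rho(e_A) with (e_A)^2 = +1 or -1, so the coefficient of e_A in the preimage is (e_A)^2 * tr(M rho(e_A))/4.
Nonzero projections over blades of grade <= 2: 1: (1)^2 = +1, tr(M 1) = \frac{14}{3}, coefficient \frac{7}{6}; \gamma_{12}: (\gamma_{12})^2 = +1, tr(M rho(\gamma_{12})) = 16, coefficient 4; \gamma_{34}: (\gamma_{34})^2 = -1, tr(M rho(\gamma_{34})) = \frac{36}{5}, coefficient -\frac{9}{5}. Every other blade of grade <= 2 projects to 0.
Answer: \frac{7}{6} + 4 \gamma_{12} - \frac{9}{5} \gamma_{34}


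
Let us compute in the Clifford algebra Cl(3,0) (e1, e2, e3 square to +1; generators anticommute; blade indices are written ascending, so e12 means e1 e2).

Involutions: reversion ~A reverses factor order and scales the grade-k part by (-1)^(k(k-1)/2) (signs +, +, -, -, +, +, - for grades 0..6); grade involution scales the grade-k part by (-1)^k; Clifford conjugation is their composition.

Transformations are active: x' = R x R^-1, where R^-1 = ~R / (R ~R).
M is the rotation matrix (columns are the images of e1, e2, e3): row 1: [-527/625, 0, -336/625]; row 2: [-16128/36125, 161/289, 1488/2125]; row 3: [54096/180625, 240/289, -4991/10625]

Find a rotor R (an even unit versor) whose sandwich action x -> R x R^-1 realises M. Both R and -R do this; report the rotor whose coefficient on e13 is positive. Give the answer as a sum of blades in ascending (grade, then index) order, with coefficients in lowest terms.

Method: write R = a + b12*e12 + b13*e13 + b23*e23 with a^2 + b12^2 + b13^2 + b23^2 = 1 (so R^-1 = ~R). Expanding the columns R e_j ~R gives tr M = 4a^2 - 1 and, from the antisymmetric part, M21 - M12 = -4a*b12, M13 - M31 = 4a*b13, M32 - M23 = -4a*b23.
Here tr M = -5461/7225, so a^2 = (1 + tr M)/4 = 441/7225 and a = ±21/85. Taking a = 21/85: M21 - M12 = -16128/36125, M13 - M31 = -6048/7225, M32 - M23 = 4704/36125, giving b12 = 192/425, b13 = -72/85, b23 = -56/425, i.e. R = 21/85 + 192/425*e12 - 72/85*e13 - 56/425*e23.
Its e13 coefficient is negative, so report the other preimage -R.
Answer: -21/85 - 192/425*e12 + 72/85*e13 + 56/425*e23. Key observation: the double cover Spin(3) -> SO(3) sends R and -R to the same matrix (trace -5461/7225 here), so the stated sign of the e13 coefficient is what selects one sheet.


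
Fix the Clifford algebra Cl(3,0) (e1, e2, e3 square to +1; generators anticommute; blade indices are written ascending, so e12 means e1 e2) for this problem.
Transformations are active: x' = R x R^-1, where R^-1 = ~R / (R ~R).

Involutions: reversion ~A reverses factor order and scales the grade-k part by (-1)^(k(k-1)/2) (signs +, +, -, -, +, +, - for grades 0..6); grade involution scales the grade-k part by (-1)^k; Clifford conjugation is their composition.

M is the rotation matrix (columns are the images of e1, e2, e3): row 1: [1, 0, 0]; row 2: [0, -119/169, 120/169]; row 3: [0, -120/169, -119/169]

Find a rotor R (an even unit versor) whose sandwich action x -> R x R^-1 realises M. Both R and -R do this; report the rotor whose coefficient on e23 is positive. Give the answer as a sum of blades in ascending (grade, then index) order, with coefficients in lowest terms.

Method: write R = a + b12*e12 + b13*e13 + b23*e23 with a^2 + b12^2 + b13^2 + b23^2 = 1 (so R^-1 = ~R). Expanding the columns R e_j ~R gives tr M = 4a^2 - 1 and, from the antisymmetric part, M21 - M12 = -4a*b12, M13 - M31 = 4a*b13, M32 - M23 = -4a*b23.
Here tr M = -69/169, so a^2 = (1 + tr M)/4 = 25/169 and a = ±5/13. Taking a = 5/13: M21 - M12 = 0, M13 - M31 = 0, M32 - M23 = -240/169, giving b12 = 0, b13 = 0, b23 = 12/13, i.e. R = 5/13 + 12/13*e23.
Its e23 coefficient is already positive.
Answer: 5/13 + 12/13*e23. Why the constraint matters: R and -R act identically through the sandwich — M has trace -69/169 either way — so only the sign condition on e23 picks one of the two preimages.


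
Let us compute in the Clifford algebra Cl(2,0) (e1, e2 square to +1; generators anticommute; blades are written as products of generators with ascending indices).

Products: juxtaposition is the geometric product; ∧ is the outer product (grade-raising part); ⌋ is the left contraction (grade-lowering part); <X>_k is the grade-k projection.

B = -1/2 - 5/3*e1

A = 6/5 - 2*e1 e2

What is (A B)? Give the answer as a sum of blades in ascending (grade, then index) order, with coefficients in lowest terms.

step 1: -3/5 - 2*e1 - 10/3*e2 + e1 e2
Answer: -3/5 - 2*e1 - 10/3*e2 + e1 e2


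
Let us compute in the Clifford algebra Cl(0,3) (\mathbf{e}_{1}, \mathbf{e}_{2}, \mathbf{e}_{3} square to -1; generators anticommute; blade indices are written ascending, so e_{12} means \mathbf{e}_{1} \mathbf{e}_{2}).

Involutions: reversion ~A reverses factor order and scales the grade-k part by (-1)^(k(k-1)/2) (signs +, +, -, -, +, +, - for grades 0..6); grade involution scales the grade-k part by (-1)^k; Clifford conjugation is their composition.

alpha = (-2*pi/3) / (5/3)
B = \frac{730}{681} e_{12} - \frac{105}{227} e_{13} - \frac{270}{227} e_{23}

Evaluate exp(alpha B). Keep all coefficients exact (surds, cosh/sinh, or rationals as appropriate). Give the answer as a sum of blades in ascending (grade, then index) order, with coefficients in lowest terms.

B^2 term by term: the squares give (\frac{730}{681})^2*(e_{12})^2 + (-\frac{105}{227})^2*(e_{13})^2 + (-\frac{270}{227})^2*(e_{23})^2 = \frac{532900}{463761}*(-1) + \frac{11025}{51529}*(-1) + \frac{72900}{51529}*(-1) = -\frac{25}{9} (each basis 2-blade squares to minus the product of its generators' squares); cross terms between blades sharing an index anticommute and cancel. So B^2 = -\frac{25}{9}.
B^2 = -\frac{25}{9} — a negative square means the series sums to a rotation: l = \frac{5}{3}, alpha*l = - \frac{2 \pi}{3}, so exp(alpha B) = cos(- \frac{2 \pi}{3}) + (sin(- \frac{2 \pi}{3})/(\frac{5}{3}))*B = - \frac{1}{2} + (- \frac{3 \sqrt{3}}{10})*B.
Answer: - \frac{1}{2} - \frac{73 \sqrt{3}}{227} e_{12} + \frac{63 \sqrt{3}}{454} e_{13} + \frac{81 \sqrt{3}}{227} e_{23}


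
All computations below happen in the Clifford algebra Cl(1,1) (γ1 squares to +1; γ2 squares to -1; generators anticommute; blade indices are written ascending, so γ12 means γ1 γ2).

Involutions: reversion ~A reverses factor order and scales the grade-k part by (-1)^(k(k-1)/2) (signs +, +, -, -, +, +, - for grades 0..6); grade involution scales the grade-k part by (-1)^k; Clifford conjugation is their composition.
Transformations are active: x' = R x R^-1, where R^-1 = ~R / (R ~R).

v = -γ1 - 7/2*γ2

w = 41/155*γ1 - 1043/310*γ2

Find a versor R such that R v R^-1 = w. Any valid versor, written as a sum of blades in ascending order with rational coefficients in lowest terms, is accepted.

Construction: equal norms (both -45/4) license R = v + w = -114/155*γ1 - 1064/155*γ2 — nothing changes along that direction, while (v - w)/2 changes sign, so v maps onto w.
Answer: -114/155*γ1 - 1064/155*γ2


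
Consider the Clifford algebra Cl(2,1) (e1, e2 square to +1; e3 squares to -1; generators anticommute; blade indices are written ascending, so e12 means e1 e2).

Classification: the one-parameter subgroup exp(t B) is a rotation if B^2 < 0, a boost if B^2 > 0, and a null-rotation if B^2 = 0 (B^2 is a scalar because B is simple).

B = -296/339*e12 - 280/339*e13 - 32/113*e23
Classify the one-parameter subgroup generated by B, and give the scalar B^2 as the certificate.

B^2 term by term: the squares give (-296/339)^2*(e12)^2 + (-280/339)^2*(e13)^2 + (-32/113)^2*(e23)^2 = 87616/114921*(-1) + 78400/114921*(+1) + 1024/12769*(+1) = 0 (each basis 2-blade squares to minus the product of its generators' squares); cross terms between blades sharing an index anticommute and cancel. So B^2 = 0.
Answer: null-rotation, certificate B^2 = 0. One invariant decides it: the square 0 survives every conjugation, and its sign is exactly the classification.


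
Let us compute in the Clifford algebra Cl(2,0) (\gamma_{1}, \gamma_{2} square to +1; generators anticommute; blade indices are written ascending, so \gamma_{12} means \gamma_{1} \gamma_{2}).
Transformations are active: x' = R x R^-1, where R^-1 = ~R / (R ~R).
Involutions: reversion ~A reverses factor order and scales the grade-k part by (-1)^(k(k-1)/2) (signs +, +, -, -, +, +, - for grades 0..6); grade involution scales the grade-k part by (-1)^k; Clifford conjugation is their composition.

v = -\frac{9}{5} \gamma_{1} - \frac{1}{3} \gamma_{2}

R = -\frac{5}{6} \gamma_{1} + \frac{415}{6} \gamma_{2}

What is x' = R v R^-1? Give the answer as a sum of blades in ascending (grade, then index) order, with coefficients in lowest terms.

~R = -\frac{5}{6} \gamma_{1} + \frac{415}{6} \gamma_{2}, and R ~R = \frac{86125}{18}, so R^-1 = ~R / (\frac{86125}{18}).
R v = -\frac{194}{9} + \frac{1123}{9} \gamma_{12}
Answer: \frac{93403}{51675} \gamma_{1} - \frac{4993}{17225} \gamma_{2}


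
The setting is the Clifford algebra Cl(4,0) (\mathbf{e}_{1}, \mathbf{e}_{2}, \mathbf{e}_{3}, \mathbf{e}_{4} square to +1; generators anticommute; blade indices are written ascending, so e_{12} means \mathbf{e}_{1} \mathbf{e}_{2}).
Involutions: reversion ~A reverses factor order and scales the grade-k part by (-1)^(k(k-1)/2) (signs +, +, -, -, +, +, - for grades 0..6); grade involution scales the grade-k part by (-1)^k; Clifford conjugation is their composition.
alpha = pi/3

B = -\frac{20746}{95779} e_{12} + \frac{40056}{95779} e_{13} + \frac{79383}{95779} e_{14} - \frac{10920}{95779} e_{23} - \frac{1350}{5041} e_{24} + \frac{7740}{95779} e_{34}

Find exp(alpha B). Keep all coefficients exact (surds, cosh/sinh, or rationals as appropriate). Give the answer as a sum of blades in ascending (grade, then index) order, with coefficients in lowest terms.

B^2 term by term: the squares give (-\frac{20746}{95779})^2*(e_{12})^2 + (\frac{40056}{95779})^2*(e_{13})^2 + (\frac{79383}{95779})^2*(e_{14})^2 + (-\frac{10920}{95779})^2*(e_{23})^2 + (-\frac{1350}{5041})^2*(e_{24})^2 + (\frac{7740}{95779})^2*(e_{34})^2 = \frac{430396516}{9173616841}*(-1) + \frac{1604483136}{9173616841}*(-1) + \frac{6301660689}{9173616841}*(-1) + \frac{119246400}{9173616841}*(-1) + \frac{1822500}{25411681}*(-1) + \frac{59907600}{9173616841}*(-1) = -1 (each basis 2-blade squares to minus the product of its generators' squares); cross terms between blades sharing an index anticommute and cancel; the commuting (index-disjoint) pairs give grade-4 terms 2*c*c'*(blade product), which cancel blade by blade — e_{1234}: -\frac{321148080}{9173616841} + \frac{108151200}{482821939} - \frac{1733724720}{9173616841} = 0 — confirming B is simple. So B^2 = -1.
B^2 = -1 — since the square is negative, the closed form is circular: l = 1, alpha*l = \frac{\pi}{3}, so exp(alpha B) = cos(\frac{\pi}{3}) + (sin(\frac{\pi}{3})/1)*B = \frac{1}{2} + (\frac{\sqrt{3}}{2})*B.
Answer: \frac{1}{2} - \frac{10373 \sqrt{3}}{95779} e_{12} + \frac{20028 \sqrt{3}}{95779} e_{13} + \frac{79383 \sqrt{3}}{191558} e_{14} - \frac{5460 \sqrt{3}}{95779} e_{23} - \frac{675 \sqrt{3}}{5041} e_{24} + \frac{3870 \sqrt{3}}{95779} e_{34}


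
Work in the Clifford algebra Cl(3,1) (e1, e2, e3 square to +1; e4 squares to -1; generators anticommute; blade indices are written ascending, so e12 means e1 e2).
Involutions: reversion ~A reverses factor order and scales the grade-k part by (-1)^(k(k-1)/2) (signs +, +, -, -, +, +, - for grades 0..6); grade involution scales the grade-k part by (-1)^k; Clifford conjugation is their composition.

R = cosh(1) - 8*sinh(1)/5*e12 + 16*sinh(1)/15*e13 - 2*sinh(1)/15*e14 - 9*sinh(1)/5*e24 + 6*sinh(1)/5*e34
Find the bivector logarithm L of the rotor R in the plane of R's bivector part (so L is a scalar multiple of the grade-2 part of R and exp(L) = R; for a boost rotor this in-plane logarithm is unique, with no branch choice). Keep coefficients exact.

The scalar part of R is cosh(1), giving the rapidity magnitude (cosh is even); the bivector part supplies orientation, its quotient by sinh of the rapidity is the plane, and L = rapidity * plane — unique in that plane, since flipping both signs leaves L unchanged.
Concretely: cosh(rapidity) = cosh(1) gives rapidity = ±1, and since rapidity/sinh(rapidity) is even the sign is immaterial: L = (rapidity/sinh(rapidity)) * <R>_2 = (1/sinh(1)) * <R>_2.
Answer: -8/5*e12 + 16/15*e13 - 2/15*e14 - 9/5*e24 + 6/5*e34


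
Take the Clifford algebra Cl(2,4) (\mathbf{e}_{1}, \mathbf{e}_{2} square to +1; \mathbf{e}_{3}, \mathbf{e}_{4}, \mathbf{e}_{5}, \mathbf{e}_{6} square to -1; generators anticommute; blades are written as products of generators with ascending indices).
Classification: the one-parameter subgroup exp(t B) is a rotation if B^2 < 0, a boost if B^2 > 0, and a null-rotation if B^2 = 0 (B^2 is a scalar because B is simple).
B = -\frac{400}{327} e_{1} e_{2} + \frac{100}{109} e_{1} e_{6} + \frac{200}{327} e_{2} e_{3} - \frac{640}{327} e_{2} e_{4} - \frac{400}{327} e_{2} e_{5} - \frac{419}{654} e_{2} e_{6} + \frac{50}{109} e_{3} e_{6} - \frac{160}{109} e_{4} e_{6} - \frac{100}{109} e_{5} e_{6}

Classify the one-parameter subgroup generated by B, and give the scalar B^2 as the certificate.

B^2 term by term: the squares give (-\frac{400}{327})^2*(e_{1} e_{2})^2 + (\frac{100}{109})^2*(e_{1} e_{6})^2 + (\frac{200}{327})^2*(e_{2} e_{3})^2 + (-\frac{640}{327})^2*(e_{2} e_{4})^2 + (-\frac{400}{327})^2*(e_{2} e_{5})^2 + (-\frac{419}{654})^2*(e_{2} e_{6})^2 + (\frac{50}{109})^2*(e_{3} e_{6})^2 + (-\frac{160}{109})^2*(e_{4} e_{6})^2 + (-\frac{100}{109})^2*(e_{5} e_{6})^2 = \frac{160000}{106929}*(-1) + \frac{10000}{11881}*(+1) + \frac{40000}{106929}*(+1) + \frac{409600}{106929}*(+1) + \frac{160000}{106929}*(+1) + \frac{175561}{427716}*(+1) + \frac{2500}{11881}*(-1) + \frac{25600}{11881}*(-1) + \frac{10000}{11881}*(-1) = \frac{9}{4} (each basis 2-blade squares to minus the product of its generators' squares); cross terms between blades sharing an index anticommute and cancel; the commuting (index-disjoint) pairs give grade-4 terms 2*c*c'*(blade product), which cancel blade by blade — e_{1} e_{2} e_{3} e_{6}: -\frac{40000}{35643} + \frac{40000}{35643} = 0; e_{1} e_{2} e_{4} e_{6}: \frac{128000}{35643} - \frac{128000}{35643} = 0; e_{1} e_{2} e_{5} e_{6}: \frac{80000}{35643} - \frac{80000}{35643} = 0; e_{2} e_{3} e_{4} e_{6}: -\frac{64000}{35643} + \frac{64000}{35643} = 0; e_{2} e_{3} e_{5} e_{6}: -\frac{40000}{35643} + \frac{40000}{35643} = 0; e_{2} e_{4} e_{5} e_{6}: \frac{128000}{35643} - \frac{128000}{35643} = 0 — confirming B is simple. So B^2 = \frac{9}{4}.
Answer: boost, certificate B^2 = \frac{9}{4}. Why this suffices: the scalar \frac{9}{4} survives any versor conjugation, so its sign alone determines the class however B is presented.


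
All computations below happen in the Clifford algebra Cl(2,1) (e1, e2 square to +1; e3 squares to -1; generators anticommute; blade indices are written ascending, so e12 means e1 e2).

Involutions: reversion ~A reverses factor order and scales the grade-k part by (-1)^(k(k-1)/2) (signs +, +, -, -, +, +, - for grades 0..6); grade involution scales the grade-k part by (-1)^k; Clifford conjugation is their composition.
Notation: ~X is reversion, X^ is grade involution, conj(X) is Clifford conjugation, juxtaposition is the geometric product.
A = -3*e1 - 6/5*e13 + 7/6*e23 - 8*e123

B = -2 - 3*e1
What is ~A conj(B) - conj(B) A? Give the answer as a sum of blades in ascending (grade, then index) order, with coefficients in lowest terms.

first term: -9 + 6*e1 - 18/5*e3 - 12/5*e13 + 79/3*e23 - 39/2*e123
second term: -9 + 6*e1 - 18/5*e3 + 12/5*e13 - 79/3*e23 + 39/2*e123
Answer: -24/5*e13 + 158/3*e23 - 39*e123


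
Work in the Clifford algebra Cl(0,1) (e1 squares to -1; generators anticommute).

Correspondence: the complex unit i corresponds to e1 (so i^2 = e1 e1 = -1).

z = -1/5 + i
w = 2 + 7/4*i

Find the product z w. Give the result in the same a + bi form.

In blades: z = -1/5 + e1, w = 2 + 7/4*e1.
Distribute z over w term by term (generator squares from the signature, products reordered to ascending indices): (-1/5)*w = -2/5 - 7/20*e1; (e1)*w = -7/4 + 2*e1.
Sum: -43/20 + 33/20*e1; translating back through the correspondence:
Answer: -43/20 + 33/20*i


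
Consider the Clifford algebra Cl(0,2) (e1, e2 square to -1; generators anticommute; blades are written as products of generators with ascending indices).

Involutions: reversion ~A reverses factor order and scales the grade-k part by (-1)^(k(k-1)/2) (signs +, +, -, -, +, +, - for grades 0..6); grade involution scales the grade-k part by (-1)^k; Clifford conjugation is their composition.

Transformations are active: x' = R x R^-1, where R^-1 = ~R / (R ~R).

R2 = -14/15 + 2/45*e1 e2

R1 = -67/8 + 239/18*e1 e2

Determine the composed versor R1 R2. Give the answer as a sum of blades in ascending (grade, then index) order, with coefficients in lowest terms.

Distribute over the terms of R1 (each basis-blade product reordered to ascending indices, repeated generators contracted through their squares):
(-67/8) R2 = 469/60 - 67/180*e1 e2
(239/18*e1 e2) R2 = -239/405 - 1673/135*e1 e2
Summing the partial products and collecting blades:
Answer: 11707/1620 - 6893/540*e1 e2


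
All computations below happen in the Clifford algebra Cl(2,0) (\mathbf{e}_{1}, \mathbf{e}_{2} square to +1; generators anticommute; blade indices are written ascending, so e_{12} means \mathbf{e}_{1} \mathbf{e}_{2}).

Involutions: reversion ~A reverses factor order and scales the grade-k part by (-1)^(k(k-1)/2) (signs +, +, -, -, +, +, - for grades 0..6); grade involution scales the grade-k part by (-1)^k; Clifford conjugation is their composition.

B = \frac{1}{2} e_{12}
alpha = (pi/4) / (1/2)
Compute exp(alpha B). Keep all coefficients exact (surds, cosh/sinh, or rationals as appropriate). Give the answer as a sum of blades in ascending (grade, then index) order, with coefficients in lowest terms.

B^2 = (\frac{1}{2})^2*(e_{12})^2 = \frac{1}{4}*(-1) = -\frac{1}{4} (a basis 2-blade squares to minus the product of its generators' squares).
B^2 = -\frac{1}{4} — a negative square means the series sums to a rotation: l = \frac{1}{2}, alpha*l = \frac{\pi}{4}, so exp(alpha B) = cos(\frac{\pi}{4}) + (sin(\frac{\pi}{4})/(\frac{1}{2}))*B = \frac{\sqrt{2}}{2} + (\sqrt{2})*B.
Answer: \frac{\sqrt{2}}{2} + \frac{\sqrt{2}}{2} e_{12}


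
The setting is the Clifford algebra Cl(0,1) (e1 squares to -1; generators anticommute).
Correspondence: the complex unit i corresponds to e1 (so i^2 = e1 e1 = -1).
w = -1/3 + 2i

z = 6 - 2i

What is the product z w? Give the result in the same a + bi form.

In blades: z = 6 - 2*e1, w = -1/3 + 2*e1.
Distribute z over w term by term (generator squares from the signature, products reordered to ascending indices): (6)*w = -2 + 12*e1; (-2*e1)*w = 4 + 2/3*e1.
Sum: 2 + 38/3*e1; translating back through the correspondence:
Answer: 2 + 38/3*i


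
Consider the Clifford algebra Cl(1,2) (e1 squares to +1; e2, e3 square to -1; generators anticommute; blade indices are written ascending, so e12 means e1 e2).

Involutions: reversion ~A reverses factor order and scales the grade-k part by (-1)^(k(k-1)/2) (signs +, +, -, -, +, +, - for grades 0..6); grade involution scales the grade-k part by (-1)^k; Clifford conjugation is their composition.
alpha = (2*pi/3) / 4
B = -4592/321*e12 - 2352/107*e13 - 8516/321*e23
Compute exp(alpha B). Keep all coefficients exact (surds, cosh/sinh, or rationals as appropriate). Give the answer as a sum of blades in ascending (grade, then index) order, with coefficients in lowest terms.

B^2 term by term: the squares give (-4592/321)^2*(e12)^2 + (-2352/107)^2*(e13)^2 + (-8516/321)^2*(e23)^2 = 21086464/103041*(+1) + 5531904/11449*(+1) + 72522256/103041*(-1) = -16 (each basis 2-blade squares to minus the product of its generators' squares); cross terms between blades sharing an index anticommute and cancel. So B^2 = -16.
B^2 = -16 — the series telescopes trigonometrically here: l = 4, alpha*l = 2*pi/3, so exp(alpha B) = cos(2*pi/3) + (sin(2*pi/3)/4)*B = -1/2 + (sqrt(3)/8)*B.
Answer: -1/2 - 574*sqrt(3)/321*e12 - 294*sqrt(3)/107*e13 - 2129*sqrt(3)/642*e23


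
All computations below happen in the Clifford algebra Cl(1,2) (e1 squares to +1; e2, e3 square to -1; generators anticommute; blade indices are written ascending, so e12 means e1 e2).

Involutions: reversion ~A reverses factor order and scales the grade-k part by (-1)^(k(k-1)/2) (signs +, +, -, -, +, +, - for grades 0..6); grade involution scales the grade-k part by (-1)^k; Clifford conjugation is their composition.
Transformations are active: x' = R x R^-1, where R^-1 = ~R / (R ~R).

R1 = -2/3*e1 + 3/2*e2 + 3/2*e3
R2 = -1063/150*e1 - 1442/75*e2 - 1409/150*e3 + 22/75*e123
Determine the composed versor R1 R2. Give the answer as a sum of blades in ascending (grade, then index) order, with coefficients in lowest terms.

Distribute over the terms of R1 (each basis-blade product reordered to ascending indices, repeated generators contracted through their squares):
(-2/3*e1) R2 = 1063/225 + 2884/225*e12 + 1409/225*e13 - 44/225*e23
(3/2*e2) R2 = 721/25 + 1063/100*e12 + 11/25*e13 - 1409/100*e23
(3/2*e3) R2 = 1409/100 - 11/25*e12 + 1063/100*e13 + 721/25*e23
Summing the partial products and collecting blades:
Answer: 42889/900 + 20707/900*e12 + 15599/900*e13 + 13099/900*e23


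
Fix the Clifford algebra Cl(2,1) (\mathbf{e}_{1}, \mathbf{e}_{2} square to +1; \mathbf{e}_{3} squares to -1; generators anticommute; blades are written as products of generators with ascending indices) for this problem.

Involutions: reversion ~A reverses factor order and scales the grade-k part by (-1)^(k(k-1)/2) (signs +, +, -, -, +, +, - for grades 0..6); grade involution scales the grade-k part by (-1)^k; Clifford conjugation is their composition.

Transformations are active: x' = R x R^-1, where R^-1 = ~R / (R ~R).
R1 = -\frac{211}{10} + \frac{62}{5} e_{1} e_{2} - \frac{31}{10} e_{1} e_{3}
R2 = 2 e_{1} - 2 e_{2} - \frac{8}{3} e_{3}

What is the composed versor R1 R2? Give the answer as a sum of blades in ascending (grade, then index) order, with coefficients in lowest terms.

Distribute over the terms of R1 (each basis-blade product reordered to ascending indices, repeated generators contracted through their squares):
(-\frac{211}{10}) R2 = -\frac{211}{5} e_{1} + \frac{211}{5} e_{2} + \frac{844}{15} e_{3}
(\frac{62}{5} e_{1} e_{2}) R2 = -\frac{124}{5} e_{1} - \frac{124}{5} e_{2} - \frac{496}{15} e_{1} e_{2} e_{3}
(-\frac{31}{10} e_{1} e_{3}) R2 = -\frac{124}{15} e_{1} + \frac{31}{5} e_{3} - \frac{31}{5} e_{1} e_{2} e_{3}
Summing the partial products and collecting blades:
Answer: -\frac{1129}{15} e_{1} + \frac{87}{5} e_{2} + \frac{937}{15} e_{3} - \frac{589}{15} e_{1} e_{2} e_{3}


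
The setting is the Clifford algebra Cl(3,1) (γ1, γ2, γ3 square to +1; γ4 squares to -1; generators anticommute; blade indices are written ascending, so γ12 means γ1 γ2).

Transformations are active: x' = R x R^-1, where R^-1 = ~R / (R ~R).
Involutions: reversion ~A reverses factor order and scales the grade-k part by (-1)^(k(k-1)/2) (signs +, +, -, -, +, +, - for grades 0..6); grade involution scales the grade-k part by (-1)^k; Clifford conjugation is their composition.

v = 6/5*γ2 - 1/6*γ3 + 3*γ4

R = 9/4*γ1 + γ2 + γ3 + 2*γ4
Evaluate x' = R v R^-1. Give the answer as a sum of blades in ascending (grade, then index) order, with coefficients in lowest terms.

~R = 9/4*γ1 + γ2 + γ3 + 2*γ4, and R ~R = 49/16, so R^-1 = ~R / (49/16).
R v = -149/30 + 27/10*γ12 - 3/8*γ13 + 27/4*γ14 - 41/30*γ23 + 3/5*γ24 + 10/3*γ34
Answer: -1788/245*γ1 - 3266/735*γ2 - 4523/1470*γ3 - 6973/735*γ4


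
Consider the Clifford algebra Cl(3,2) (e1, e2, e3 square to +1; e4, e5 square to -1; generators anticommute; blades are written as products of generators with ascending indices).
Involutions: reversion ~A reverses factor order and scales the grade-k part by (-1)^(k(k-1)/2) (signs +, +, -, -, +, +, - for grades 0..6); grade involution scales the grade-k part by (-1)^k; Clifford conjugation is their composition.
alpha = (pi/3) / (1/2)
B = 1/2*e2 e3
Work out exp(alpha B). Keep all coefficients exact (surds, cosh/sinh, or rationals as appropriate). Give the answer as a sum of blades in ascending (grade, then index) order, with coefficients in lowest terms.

B^2 = (1/2)^2*(e2 e3)^2 = 1/4*(-1) = -1/4 (a basis 2-blade squares to minus the product of its generators' squares).
B^2 = -1/4 — the series telescopes trigonometrically here: l = 1/2, alpha*l = pi/3, so exp(alpha B) = cos(pi/3) + (sin(pi/3)/(1/2))*B = 1/2 + (sqrt(3))*B.
Answer: 1/2 + sqrt(3)/2*e2 e3


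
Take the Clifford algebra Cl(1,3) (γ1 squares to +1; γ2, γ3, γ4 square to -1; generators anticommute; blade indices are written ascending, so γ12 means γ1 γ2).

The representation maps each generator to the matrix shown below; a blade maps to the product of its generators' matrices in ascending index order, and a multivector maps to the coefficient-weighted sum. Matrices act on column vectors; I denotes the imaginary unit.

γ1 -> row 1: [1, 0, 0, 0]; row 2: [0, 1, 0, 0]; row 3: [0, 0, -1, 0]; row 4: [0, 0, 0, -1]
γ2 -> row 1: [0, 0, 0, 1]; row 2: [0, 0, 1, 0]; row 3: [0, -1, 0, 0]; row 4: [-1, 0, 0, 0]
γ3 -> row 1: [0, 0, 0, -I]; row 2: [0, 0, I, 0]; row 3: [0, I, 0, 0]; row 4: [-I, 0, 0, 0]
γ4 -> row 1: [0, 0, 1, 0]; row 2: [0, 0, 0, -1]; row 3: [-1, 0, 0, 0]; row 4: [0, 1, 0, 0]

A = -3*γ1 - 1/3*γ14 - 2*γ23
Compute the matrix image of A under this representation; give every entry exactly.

Bivector images (products of the table entries): rho(γ14) = rho(γ1)rho(γ4) = row 1: [0, 0, 1, 0]; row 2: [0, 0, 0, -1]; row 3: [1, 0, 0, 0]; row 4: [0, -1, 0, 0]; rho(γ23) = rho(γ2)rho(γ3) = row 1: [-I, 0, 0, 0]; row 2: [0, I, 0, 0]; row 3: [0, 0, -I, 0]; row 4: [0, 0, 0, I].
M = (-3)*rho(γ1) + (-1/3)*rho(γ14) + (-2)*rho(γ23), summed entrywise:
Answer: row 1: [-3 + 2*I, 0, -1/3, 0]; row 2: [0, -3 - 2*I, 0, 1/3]; row 3: [-1/3, 0, 3 + 2*I, 0]; row 4: [0, 1/3, 0, 3 - 2*I]


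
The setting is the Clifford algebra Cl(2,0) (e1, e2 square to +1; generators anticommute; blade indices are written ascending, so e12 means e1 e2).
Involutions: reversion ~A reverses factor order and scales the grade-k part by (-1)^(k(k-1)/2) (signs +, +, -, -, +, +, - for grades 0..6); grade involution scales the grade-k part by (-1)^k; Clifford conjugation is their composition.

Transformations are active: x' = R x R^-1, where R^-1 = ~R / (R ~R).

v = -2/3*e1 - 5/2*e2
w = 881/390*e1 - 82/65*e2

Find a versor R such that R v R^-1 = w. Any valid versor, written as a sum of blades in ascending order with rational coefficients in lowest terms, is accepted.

Equal squares first: v^2 = w^2 = 241/36. Then v + w = 207/130*e1 - 489/130*e2 is a versor taking v to w, provided it is invertible.
Answer: 207/130*e1 - 489/130*e2
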